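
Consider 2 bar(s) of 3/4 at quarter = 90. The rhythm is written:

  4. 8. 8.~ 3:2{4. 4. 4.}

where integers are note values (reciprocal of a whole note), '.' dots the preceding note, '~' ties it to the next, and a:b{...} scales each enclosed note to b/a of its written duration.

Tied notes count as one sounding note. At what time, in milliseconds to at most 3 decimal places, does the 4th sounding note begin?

1. 0.0ms @ 0 + 1000.0ms (3/2)
2. 1000.0ms @ 3/2 + 500.0ms (3/4)
3. 1500.0ms @ 9/4 + 1166.667ms (7/4)
4. 2666.667ms @ 4 + 666.667ms (1)
5. 3333.333ms @ 5 + 666.667ms (1)

note 4 onset = 4b = 2666.667ms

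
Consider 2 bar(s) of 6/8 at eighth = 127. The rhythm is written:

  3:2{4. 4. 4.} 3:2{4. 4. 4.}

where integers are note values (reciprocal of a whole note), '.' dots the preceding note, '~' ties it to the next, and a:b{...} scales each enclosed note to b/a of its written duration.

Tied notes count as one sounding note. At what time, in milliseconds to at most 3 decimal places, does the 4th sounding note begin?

note 4 onset = 6b = 2834.646ms

1. 0.0ms @ 0 + 944.882ms (2)
2. 944.882ms @ 2 + 944.882ms (2)
3. 1889.764ms @ 4 + 944.882ms (2)
4. 2834.646ms @ 6 + 944.882ms (2)
5. 3779.528ms @ 8 + 944.882ms (2)
6. 4724.409ms @ 10 + 944.882ms (2)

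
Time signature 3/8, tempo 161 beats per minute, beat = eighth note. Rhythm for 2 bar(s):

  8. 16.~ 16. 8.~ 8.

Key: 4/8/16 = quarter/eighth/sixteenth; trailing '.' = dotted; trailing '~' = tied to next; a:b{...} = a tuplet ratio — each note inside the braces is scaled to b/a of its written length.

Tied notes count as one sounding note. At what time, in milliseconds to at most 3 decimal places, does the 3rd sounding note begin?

1. 0.0ms @ 0 + 559.006ms (3/2)
2. 559.006ms @ 3/2 + 559.006ms (3/2)
3. 1118.012ms @ 3 + 1118.012ms (3)

note 3 onset = 3b = 1118.012ms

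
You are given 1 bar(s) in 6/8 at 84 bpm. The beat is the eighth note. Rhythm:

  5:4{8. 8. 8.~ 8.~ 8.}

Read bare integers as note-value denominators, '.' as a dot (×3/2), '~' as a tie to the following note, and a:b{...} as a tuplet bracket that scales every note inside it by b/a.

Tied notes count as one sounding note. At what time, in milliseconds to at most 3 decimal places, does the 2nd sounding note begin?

1. 0.0ms @ 0 + 857.143ms (6/5)
2. 857.143ms @ 6/5 + 857.143ms (6/5)
3. 1714.286ms @ 12/5 + 2571.429ms (18/5)

note 2 onset = 6/5b = 857.143ms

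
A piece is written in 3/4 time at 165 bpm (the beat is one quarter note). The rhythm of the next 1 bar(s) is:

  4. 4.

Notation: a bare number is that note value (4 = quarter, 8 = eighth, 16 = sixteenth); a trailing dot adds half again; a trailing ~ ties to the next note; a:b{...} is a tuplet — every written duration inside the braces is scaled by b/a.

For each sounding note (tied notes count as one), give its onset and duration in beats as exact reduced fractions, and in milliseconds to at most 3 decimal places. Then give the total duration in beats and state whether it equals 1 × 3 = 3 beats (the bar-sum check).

1) 0.0ms=0b +545.455ms=3/2b
2) 545.455ms=3/2b +545.455ms=3/2b
Σ=3b of 3 (165bpm 3/4) — PASS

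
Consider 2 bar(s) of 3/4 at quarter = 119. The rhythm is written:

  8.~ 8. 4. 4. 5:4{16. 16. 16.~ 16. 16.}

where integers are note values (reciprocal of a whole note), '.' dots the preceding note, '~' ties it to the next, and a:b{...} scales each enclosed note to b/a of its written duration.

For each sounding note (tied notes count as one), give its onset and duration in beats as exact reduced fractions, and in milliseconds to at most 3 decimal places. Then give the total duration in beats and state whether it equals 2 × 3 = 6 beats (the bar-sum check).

1) 0.0ms=0b +756.303ms=3/2b
2) 756.303ms=3/2b +756.303ms=3/2b
3) 1512.605ms=3b +756.303ms=3/2b
4) 2268.908ms=9/2b +151.261ms=3/10b
5) 2420.168ms=24/5b +151.261ms=3/10b
6) 2571.429ms=51/10b +302.521ms=3/5b
7) 2873.95ms=57/10b +151.261ms=3/10b
Σ=6b of 6 (119bpm 3/4) — PASS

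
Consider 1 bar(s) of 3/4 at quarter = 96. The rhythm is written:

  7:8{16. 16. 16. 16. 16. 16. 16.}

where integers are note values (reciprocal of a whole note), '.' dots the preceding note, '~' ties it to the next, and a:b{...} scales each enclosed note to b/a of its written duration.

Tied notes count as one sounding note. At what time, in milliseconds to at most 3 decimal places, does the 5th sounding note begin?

1. 0.0ms @ 0 + 267.857ms (3/7)
2. 267.857ms @ 3/7 + 267.857ms (3/7)
3. 535.714ms @ 6/7 + 267.857ms (3/7)
4. 803.571ms @ 9/7 + 267.857ms (3/7)
5. 1071.429ms @ 12/7 + 267.857ms (3/7)
6. 1339.286ms @ 15/7 + 267.857ms (3/7)
7. 1607.143ms @ 18/7 + 267.857ms (3/7)

note 5 onset = 12/7b = 1071.429ms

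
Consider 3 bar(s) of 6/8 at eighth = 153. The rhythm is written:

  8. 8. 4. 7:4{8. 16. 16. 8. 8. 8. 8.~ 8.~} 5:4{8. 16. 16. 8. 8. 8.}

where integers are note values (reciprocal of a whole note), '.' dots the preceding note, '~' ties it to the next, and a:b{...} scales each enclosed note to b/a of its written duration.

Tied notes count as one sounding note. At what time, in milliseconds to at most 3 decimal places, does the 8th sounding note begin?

1. 0.0ms @ 0 + 588.235ms (3/2)
2. 588.235ms @ 3/2 + 588.235ms (3/2)
3. 1176.471ms @ 3 + 1176.471ms (3)
4. 2352.941ms @ 6 + 336.134ms (6/7)
5. 2689.076ms @ 48/7 + 168.067ms (3/7)
6. 2857.143ms @ 51/7 + 168.067ms (3/7)
7. 3025.21ms @ 54/7 + 336.134ms (6/7)
8. 3361.345ms @ 60/7 + 336.134ms (6/7)
9. 3697.479ms @ 66/7 + 336.134ms (6/7)
10. 4033.613ms @ 72/7 + 1142.857ms (102/35)
11. 5176.471ms @ 66/5 + 235.294ms (3/5)
12. 5411.765ms @ 69/5 + 235.294ms (3/5)
13. 5647.059ms @ 72/5 + 470.588ms (6/5)
14. 6117.647ms @ 78/5 + 470.588ms (6/5)
15. 6588.235ms @ 84/5 + 470.588ms (6/5)

note 8 onset = 60/7b = 3361.345ms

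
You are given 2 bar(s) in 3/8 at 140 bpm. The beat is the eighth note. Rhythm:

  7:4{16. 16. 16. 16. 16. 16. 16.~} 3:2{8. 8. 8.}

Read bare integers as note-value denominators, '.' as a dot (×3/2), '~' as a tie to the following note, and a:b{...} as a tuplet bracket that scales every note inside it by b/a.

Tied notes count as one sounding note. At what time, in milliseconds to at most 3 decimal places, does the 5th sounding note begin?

note 5 onset = 12/7b = 734.694ms

1. 0.0ms @ 0 + 183.673ms (3/7)
2. 183.673ms @ 3/7 + 183.673ms (3/7)
3. 367.347ms @ 6/7 + 183.673ms (3/7)
4. 551.02ms @ 9/7 + 183.673ms (3/7)
5. 734.694ms @ 12/7 + 183.673ms (3/7)
6. 918.367ms @ 15/7 + 183.673ms (3/7)
7. 1102.041ms @ 18/7 + 612.245ms (10/7)
8. 1714.286ms @ 4 + 428.571ms (1)
9. 2142.857ms @ 5 + 428.571ms (1)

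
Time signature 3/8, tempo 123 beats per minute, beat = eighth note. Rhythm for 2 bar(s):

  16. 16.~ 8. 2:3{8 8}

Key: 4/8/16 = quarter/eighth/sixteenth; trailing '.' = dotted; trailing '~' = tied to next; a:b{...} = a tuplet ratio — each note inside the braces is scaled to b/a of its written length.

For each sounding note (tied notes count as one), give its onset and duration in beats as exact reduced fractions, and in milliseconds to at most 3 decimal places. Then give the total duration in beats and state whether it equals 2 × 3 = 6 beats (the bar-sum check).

1) 0.0ms=0b +365.854ms=3/4b
2) 365.854ms=3/4b +1097.561ms=9/4b
3) 1463.415ms=3b +731.707ms=3/2b
4) 2195.122ms=9/2b +731.707ms=3/2b
Σ=6b of 6 (123bpm 3/8) — PASS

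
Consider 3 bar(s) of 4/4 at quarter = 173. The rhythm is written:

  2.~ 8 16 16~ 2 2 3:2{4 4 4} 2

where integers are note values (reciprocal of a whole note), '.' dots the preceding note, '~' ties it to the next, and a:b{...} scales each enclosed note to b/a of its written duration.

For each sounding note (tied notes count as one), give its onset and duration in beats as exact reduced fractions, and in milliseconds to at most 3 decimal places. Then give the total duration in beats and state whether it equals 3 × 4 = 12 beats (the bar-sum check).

1) 0.0ms=0b +1213.873ms=7/2b
2) 1213.873ms=7/2b +86.705ms=1/4b
3) 1300.578ms=15/4b +780.347ms=9/4b
4) 2080.925ms=6b +693.642ms=2b
5) 2774.566ms=8b +231.214ms=2/3b
6) 3005.78ms=26/3b +231.214ms=2/3b
7) 3236.994ms=28/3b +231.214ms=2/3b
8) 3468.208ms=10b +693.642ms=2b
Σ=12b of 12 (173bpm 4/4) — PASS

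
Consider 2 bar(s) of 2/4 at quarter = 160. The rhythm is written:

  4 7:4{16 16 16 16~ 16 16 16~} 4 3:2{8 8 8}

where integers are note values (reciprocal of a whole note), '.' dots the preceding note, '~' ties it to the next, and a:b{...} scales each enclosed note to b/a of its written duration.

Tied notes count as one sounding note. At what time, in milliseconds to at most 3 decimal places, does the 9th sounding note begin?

1. 0.0ms @ 0 + 375.0ms (1)
2. 375.0ms @ 1 + 53.571ms (1/7)
3. 428.571ms @ 8/7 + 53.571ms (1/7)
4. 482.143ms @ 9/7 + 53.571ms (1/7)
5. 535.714ms @ 10/7 + 107.143ms (2/7)
6. 642.857ms @ 12/7 + 53.571ms (1/7)
7. 696.429ms @ 13/7 + 428.571ms (8/7)
8. 1125.0ms @ 3 + 125.0ms (1/3)
9. 1250.0ms @ 10/3 + 125.0ms (1/3)
10. 1375.0ms @ 11/3 + 125.0ms (1/3)

note 9 onset = 10/3b = 1250.0ms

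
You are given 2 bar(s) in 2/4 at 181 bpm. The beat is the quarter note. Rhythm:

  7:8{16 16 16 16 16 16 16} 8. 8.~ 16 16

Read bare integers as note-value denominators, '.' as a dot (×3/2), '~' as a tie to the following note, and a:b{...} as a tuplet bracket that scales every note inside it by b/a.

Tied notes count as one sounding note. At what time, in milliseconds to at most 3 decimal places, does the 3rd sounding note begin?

1. 0.0ms @ 0 + 94.712ms (2/7)
2. 94.712ms @ 2/7 + 94.712ms (2/7)
3. 189.424ms @ 4/7 + 94.712ms (2/7)
4. 284.136ms @ 6/7 + 94.712ms (2/7)
5. 378.848ms @ 8/7 + 94.712ms (2/7)
6. 473.56ms @ 10/7 + 94.712ms (2/7)
7. 568.272ms @ 12/7 + 94.712ms (2/7)
8. 662.983ms @ 2 + 248.619ms (3/4)
9. 911.602ms @ 11/4 + 331.492ms (1)
10. 1243.094ms @ 15/4 + 82.873ms (1/4)

note 3 onset = 4/7b = 189.424ms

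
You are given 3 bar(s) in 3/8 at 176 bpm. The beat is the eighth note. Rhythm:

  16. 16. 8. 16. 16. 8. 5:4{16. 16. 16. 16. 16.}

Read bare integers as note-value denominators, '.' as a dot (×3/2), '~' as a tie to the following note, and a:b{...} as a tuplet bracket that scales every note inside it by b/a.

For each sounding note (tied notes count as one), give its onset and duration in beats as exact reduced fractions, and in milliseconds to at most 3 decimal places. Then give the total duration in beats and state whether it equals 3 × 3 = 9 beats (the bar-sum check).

1) 0.0ms=0b +255.682ms=3/4b
2) 255.682ms=3/4b +255.682ms=3/4b
3) 511.364ms=3/2b +511.364ms=3/2b
4) 1022.727ms=3b +255.682ms=3/4b
5) 1278.409ms=15/4b +255.682ms=3/4b
6) 1534.091ms=9/2b +511.364ms=3/2b
7) 2045.455ms=6b +204.545ms=3/5b
8) 2250.0ms=33/5b +204.545ms=3/5b
9) 2454.545ms=36/5b +204.545ms=3/5b
10) 2659.091ms=39/5b +204.545ms=3/5b
11) 2863.636ms=42/5b +204.545ms=3/5b
Σ=9b of 9 (176bpm 3/8) — PASS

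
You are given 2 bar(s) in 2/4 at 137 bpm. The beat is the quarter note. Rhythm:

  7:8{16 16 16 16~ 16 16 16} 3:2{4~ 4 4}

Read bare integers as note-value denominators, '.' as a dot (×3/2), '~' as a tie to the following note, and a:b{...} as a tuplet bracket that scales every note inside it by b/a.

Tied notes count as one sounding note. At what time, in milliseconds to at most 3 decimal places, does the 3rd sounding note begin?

1. 0.0ms @ 0 + 125.13ms (2/7)
2. 125.13ms @ 2/7 + 125.13ms (2/7)
3. 250.261ms @ 4/7 + 125.13ms (2/7)
4. 375.391ms @ 6/7 + 250.261ms (4/7)
5. 625.652ms @ 10/7 + 125.13ms (2/7)
6. 750.782ms @ 12/7 + 125.13ms (2/7)
7. 875.912ms @ 2 + 583.942ms (4/3)
8. 1459.854ms @ 10/3 + 291.971ms (2/3)

note 3 onset = 4/7b = 250.261ms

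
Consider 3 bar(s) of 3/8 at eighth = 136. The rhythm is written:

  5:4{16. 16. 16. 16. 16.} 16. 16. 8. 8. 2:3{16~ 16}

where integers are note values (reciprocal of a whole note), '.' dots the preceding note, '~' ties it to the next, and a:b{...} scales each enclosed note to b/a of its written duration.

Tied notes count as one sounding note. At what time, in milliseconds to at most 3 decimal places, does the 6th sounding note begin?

1. 0.0ms @ 0 + 264.706ms (3/5)
2. 264.706ms @ 3/5 + 264.706ms (3/5)
3. 529.412ms @ 6/5 + 264.706ms (3/5)
4. 794.118ms @ 9/5 + 264.706ms (3/5)
5. 1058.824ms @ 12/5 + 264.706ms (3/5)
6. 1323.529ms @ 3 + 330.882ms (3/4)
7. 1654.412ms @ 15/4 + 330.882ms (3/4)
8. 1985.294ms @ 9/2 + 661.765ms (3/2)
9. 2647.059ms @ 6 + 661.765ms (3/2)
10. 3308.824ms @ 15/2 + 661.765ms (3/2)

note 6 onset = 3b = 1323.529ms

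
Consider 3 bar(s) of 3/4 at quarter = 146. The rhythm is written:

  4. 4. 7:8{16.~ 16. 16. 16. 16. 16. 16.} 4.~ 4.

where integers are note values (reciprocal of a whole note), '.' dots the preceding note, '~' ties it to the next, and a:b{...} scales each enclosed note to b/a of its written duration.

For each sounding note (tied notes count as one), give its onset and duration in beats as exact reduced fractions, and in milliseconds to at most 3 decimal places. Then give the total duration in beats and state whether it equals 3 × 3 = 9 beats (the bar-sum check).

1) 0.0ms=0b +616.438ms=3/2b
2) 616.438ms=3/2b +616.438ms=3/2b
3) 1232.877ms=3b +352.25ms=6/7b
4) 1585.127ms=27/7b +176.125ms=3/7b
5) 1761.252ms=30/7b +176.125ms=3/7b
6) 1937.378ms=33/7b +176.125ms=3/7b
7) 2113.503ms=36/7b +176.125ms=3/7b
8) 2289.628ms=39/7b +176.125ms=3/7b
9) 2465.753ms=6b +1232.877ms=3b
Σ=9b of 9 (146bpm 3/4) — PASS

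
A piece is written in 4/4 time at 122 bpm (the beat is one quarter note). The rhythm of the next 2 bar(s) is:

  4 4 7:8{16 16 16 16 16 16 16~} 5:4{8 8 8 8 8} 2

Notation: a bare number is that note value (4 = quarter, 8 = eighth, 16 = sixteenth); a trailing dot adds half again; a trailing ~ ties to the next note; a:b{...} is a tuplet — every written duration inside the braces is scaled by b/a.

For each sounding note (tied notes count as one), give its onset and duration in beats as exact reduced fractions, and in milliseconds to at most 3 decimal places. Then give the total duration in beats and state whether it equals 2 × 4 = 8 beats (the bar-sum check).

1) 0.0ms=0b +491.803ms=1b
2) 491.803ms=1b +491.803ms=1b
3) 983.607ms=2b +140.515ms=2/7b
4) 1124.122ms=16/7b +140.515ms=2/7b
5) 1264.637ms=18/7b +140.515ms=2/7b
6) 1405.152ms=20/7b +140.515ms=2/7b
7) 1545.667ms=22/7b +140.515ms=2/7b
8) 1686.183ms=24/7b +140.515ms=2/7b
9) 1826.698ms=26/7b +337.237ms=24/35b
10) 2163.934ms=22/5b +196.721ms=2/5b
11) 2360.656ms=24/5b +196.721ms=2/5b
12) 2557.377ms=26/5b +196.721ms=2/5b
13) 2754.098ms=28/5b +196.721ms=2/5b
14) 2950.82ms=6b +983.607ms=2b
Σ=8b of 8 (122bpm 4/4) — PASS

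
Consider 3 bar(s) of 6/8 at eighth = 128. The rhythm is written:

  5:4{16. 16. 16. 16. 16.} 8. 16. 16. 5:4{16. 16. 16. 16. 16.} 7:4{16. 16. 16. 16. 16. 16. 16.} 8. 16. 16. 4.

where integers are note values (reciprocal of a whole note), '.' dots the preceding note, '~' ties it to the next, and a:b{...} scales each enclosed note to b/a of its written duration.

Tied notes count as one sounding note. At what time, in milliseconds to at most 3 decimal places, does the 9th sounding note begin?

1. 0.0ms @ 0 + 281.25ms (3/5)
2. 281.25ms @ 3/5 + 281.25ms (3/5)
3. 562.5ms @ 6/5 + 281.25ms (3/5)
4. 843.75ms @ 9/5 + 281.25ms (3/5)
5. 1125.0ms @ 12/5 + 281.25ms (3/5)
6. 1406.25ms @ 3 + 703.125ms (3/2)
7. 2109.375ms @ 9/2 + 351.562ms (3/4)
8. 2460.938ms @ 21/4 + 351.562ms (3/4)
9. 2812.5ms @ 6 + 281.25ms (3/5)
10. 3093.75ms @ 33/5 + 281.25ms (3/5)
11. 3375.0ms @ 36/5 + 281.25ms (3/5)
12. 3656.25ms @ 39/5 + 281.25ms (3/5)
13. 3937.5ms @ 42/5 + 281.25ms (3/5)
14. 4218.75ms @ 9 + 200.893ms (3/7)
15. 4419.643ms @ 66/7 + 200.893ms (3/7)
16. 4620.536ms @ 69/7 + 200.893ms (3/7)
17. 4821.429ms @ 72/7 + 200.893ms (3/7)
18. 5022.321ms @ 75/7 + 200.893ms (3/7)
19. 5223.214ms @ 78/7 + 200.893ms (3/7)
20. 5424.107ms @ 81/7 + 200.893ms (3/7)
21. 5625.0ms @ 12 + 703.125ms (3/2)
22. 6328.125ms @ 27/2 + 351.562ms (3/4)
23. 6679.688ms @ 57/4 + 351.562ms (3/4)
24. 7031.25ms @ 15 + 1406.25ms (3)

note 9 onset = 6b = 2812.5ms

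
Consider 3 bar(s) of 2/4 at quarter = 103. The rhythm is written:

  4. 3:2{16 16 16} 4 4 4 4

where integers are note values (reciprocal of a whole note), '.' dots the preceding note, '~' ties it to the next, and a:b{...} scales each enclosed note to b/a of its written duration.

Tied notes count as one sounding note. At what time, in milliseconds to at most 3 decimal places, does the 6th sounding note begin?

note 6 onset = 3b = 1747.573ms

1. 0.0ms @ 0 + 873.786ms (3/2)
2. 873.786ms @ 3/2 + 97.087ms (1/6)
3. 970.874ms @ 5/3 + 97.087ms (1/6)
4. 1067.961ms @ 11/6 + 97.087ms (1/6)
5. 1165.049ms @ 2 + 582.524ms (1)
6. 1747.573ms @ 3 + 582.524ms (1)
7. 2330.097ms @ 4 + 582.524ms (1)
8. 2912.621ms @ 5 + 582.524ms (1)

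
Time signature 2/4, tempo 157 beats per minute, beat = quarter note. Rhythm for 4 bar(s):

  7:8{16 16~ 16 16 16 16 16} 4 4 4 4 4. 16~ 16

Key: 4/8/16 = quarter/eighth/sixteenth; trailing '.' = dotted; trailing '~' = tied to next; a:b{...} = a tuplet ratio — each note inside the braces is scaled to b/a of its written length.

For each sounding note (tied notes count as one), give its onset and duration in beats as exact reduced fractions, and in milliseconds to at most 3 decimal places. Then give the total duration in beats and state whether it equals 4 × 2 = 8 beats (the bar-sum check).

1) 0.0ms=0b +109.19ms=2/7b
2) 109.19ms=2/7b +218.38ms=4/7b
3) 327.571ms=6/7b +109.19ms=2/7b
4) 436.761ms=8/7b +109.19ms=2/7b
5) 545.951ms=10/7b +109.19ms=2/7b
6) 655.141ms=12/7b +109.19ms=2/7b
7) 764.331ms=2b +382.166ms=1b
8) 1146.497ms=3b +382.166ms=1b
9) 1528.662ms=4b +382.166ms=1b
10) 1910.828ms=5b +382.166ms=1b
11) 2292.994ms=6b +573.248ms=3/2b
12) 2866.242ms=15/2b +191.083ms=1/2b
Σ=8b of 8 (157bpm 2/4) — PASS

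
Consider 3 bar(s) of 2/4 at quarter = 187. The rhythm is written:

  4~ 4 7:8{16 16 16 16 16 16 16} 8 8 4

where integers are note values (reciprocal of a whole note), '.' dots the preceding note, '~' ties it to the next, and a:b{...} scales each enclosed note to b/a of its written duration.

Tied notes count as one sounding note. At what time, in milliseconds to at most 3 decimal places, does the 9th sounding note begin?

note 9 onset = 4b = 1283.422ms

1. 0.0ms @ 0 + 641.711ms (2)
2. 641.711ms @ 2 + 91.673ms (2/7)
3. 733.384ms @ 16/7 + 91.673ms (2/7)
4. 825.057ms @ 18/7 + 91.673ms (2/7)
5. 916.73ms @ 20/7 + 91.673ms (2/7)
6. 1008.403ms @ 22/7 + 91.673ms (2/7)
7. 1100.076ms @ 24/7 + 91.673ms (2/7)
8. 1191.749ms @ 26/7 + 91.673ms (2/7)
9. 1283.422ms @ 4 + 160.428ms (1/2)
10. 1443.85ms @ 9/2 + 160.428ms (1/2)
11. 1604.278ms @ 5 + 320.856ms (1)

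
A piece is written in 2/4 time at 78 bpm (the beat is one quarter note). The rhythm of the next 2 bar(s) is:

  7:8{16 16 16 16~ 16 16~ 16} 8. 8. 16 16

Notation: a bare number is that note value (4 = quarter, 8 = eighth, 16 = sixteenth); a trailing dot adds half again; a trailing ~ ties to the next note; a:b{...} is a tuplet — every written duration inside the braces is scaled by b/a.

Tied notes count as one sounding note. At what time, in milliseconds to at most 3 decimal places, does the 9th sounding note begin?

note 9 onset = 15/4b = 2884.615ms

1. 0.0ms @ 0 + 219.78ms (2/7)
2. 219.78ms @ 2/7 + 219.78ms (2/7)
3. 439.56ms @ 4/7 + 219.78ms (2/7)
4. 659.341ms @ 6/7 + 439.56ms (4/7)
5. 1098.901ms @ 10/7 + 439.56ms (4/7)
6. 1538.462ms @ 2 + 576.923ms (3/4)
7. 2115.385ms @ 11/4 + 576.923ms (3/4)
8. 2692.308ms @ 7/2 + 192.308ms (1/4)
9. 2884.615ms @ 15/4 + 192.308ms (1/4)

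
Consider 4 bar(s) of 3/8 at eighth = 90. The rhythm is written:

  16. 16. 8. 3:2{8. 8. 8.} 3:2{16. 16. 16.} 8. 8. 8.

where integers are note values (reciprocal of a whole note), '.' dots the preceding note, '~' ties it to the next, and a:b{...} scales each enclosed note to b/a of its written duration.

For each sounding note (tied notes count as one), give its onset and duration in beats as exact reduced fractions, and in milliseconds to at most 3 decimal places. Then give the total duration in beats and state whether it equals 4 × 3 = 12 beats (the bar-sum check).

1) 0.0ms=0b +500.0ms=3/4b
2) 500.0ms=3/4b +500.0ms=3/4b
3) 1000.0ms=3/2b +1000.0ms=3/2b
4) 2000.0ms=3b +666.667ms=1b
5) 2666.667ms=4b +666.667ms=1b
6) 3333.333ms=5b +666.667ms=1b
7) 4000.0ms=6b +333.333ms=1/2b
8) 4333.333ms=13/2b +333.333ms=1/2b
9) 4666.667ms=7b +333.333ms=1/2b
10) 5000.0ms=15/2b +1000.0ms=3/2b
11) 6000.0ms=9b +1000.0ms=3/2b
12) 7000.0ms=21/2b +1000.0ms=3/2b
Σ=12b of 12 (90bpm 3/8) — PASS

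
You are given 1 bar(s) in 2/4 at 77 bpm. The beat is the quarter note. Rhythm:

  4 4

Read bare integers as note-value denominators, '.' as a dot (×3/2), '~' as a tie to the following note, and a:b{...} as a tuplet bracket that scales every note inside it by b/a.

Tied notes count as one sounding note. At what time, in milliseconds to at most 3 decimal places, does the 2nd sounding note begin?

note 2 onset = 1b = 779.221ms

1. 0.0ms @ 0 + 779.221ms (1)
2. 779.221ms @ 1 + 779.221ms (1)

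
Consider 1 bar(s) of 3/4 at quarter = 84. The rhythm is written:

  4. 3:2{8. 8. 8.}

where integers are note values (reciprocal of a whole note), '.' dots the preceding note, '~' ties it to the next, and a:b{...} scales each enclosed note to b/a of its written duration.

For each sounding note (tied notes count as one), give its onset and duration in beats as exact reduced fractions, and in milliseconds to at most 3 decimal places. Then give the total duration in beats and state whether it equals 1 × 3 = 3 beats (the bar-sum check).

1) 0.0ms=0b +1071.429ms=3/2b
2) 1071.429ms=3/2b +357.143ms=1/2b
3) 1428.571ms=2b +357.143ms=1/2b
4) 1785.714ms=5/2b +357.143ms=1/2b
Σ=3b of 3 (84bpm 3/4) — PASS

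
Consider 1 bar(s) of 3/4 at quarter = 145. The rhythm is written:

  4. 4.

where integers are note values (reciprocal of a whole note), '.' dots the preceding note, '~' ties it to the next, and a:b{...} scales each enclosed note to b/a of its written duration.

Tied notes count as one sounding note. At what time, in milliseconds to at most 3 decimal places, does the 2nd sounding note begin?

1. 0.0ms @ 0 + 620.69ms (3/2)
2. 620.69ms @ 3/2 + 620.69ms (3/2)

note 2 onset = 3/2b = 620.69ms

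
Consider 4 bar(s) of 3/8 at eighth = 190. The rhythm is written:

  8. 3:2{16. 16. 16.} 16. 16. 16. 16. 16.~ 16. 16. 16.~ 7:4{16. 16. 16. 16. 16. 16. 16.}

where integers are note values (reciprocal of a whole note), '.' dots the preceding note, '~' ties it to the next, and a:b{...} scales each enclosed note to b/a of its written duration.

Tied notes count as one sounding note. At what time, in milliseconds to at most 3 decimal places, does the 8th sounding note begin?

1. 0.0ms @ 0 + 473.684ms (3/2)
2. 473.684ms @ 3/2 + 157.895ms (1/2)
3. 631.579ms @ 2 + 157.895ms (1/2)
4. 789.474ms @ 5/2 + 157.895ms (1/2)
5. 947.368ms @ 3 + 236.842ms (3/4)
6. 1184.211ms @ 15/4 + 236.842ms (3/4)
7. 1421.053ms @ 9/2 + 236.842ms (3/4)
8. 1657.895ms @ 21/4 + 236.842ms (3/4)
9. 1894.737ms @ 6 + 473.684ms (3/2)
10. 2368.421ms @ 15/2 + 236.842ms (3/4)
11. 2605.263ms @ 33/4 + 372.18ms (33/28)
12. 2977.444ms @ 66/7 + 135.338ms (3/7)
13. 3112.782ms @ 69/7 + 135.338ms (3/7)
14. 3248.12ms @ 72/7 + 135.338ms (3/7)
15. 3383.459ms @ 75/7 + 135.338ms (3/7)
16. 3518.797ms @ 78/7 + 135.338ms (3/7)
17. 3654.135ms @ 81/7 + 135.338ms (3/7)

note 8 onset = 21/4b = 1657.895ms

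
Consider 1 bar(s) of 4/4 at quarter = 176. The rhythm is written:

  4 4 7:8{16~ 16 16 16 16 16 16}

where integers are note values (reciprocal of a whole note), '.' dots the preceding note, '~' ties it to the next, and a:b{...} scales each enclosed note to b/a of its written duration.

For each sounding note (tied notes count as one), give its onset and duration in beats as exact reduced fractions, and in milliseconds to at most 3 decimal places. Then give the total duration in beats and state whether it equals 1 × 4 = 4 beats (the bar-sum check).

1) 0.0ms=0b +340.909ms=1b
2) 340.909ms=1b +340.909ms=1b
3) 681.818ms=2b +194.805ms=4/7b
4) 876.623ms=18/7b +97.403ms=2/7b
5) 974.026ms=20/7b +97.403ms=2/7b
6) 1071.429ms=22/7b +97.403ms=2/7b
7) 1168.831ms=24/7b +97.403ms=2/7b
8) 1266.234ms=26/7b +97.403ms=2/7b
Σ=4b of 4 (176bpm 4/4) — PASS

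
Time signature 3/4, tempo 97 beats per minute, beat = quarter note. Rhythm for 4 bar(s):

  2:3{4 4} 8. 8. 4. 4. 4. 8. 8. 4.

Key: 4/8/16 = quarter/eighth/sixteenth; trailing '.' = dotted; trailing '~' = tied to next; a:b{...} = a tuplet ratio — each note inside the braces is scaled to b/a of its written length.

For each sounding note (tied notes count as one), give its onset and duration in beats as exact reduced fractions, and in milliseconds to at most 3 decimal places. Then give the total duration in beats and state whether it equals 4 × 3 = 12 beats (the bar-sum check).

1) 0.0ms=0b +927.835ms=3/2b
2) 927.835ms=3/2b +927.835ms=3/2b
3) 1855.67ms=3b +463.918ms=3/4b
4) 2319.588ms=15/4b +463.918ms=3/4b
5) 2783.505ms=9/2b +927.835ms=3/2b
6) 3711.34ms=6b +927.835ms=3/2b
7) 4639.175ms=15/2b +927.835ms=3/2b
8) 5567.01ms=9b +463.918ms=3/4b
9) 6030.928ms=39/4b +463.918ms=3/4b
10) 6494.845ms=21/2b +927.835ms=3/2b
Σ=12b of 12 (97bpm 3/4) — PASS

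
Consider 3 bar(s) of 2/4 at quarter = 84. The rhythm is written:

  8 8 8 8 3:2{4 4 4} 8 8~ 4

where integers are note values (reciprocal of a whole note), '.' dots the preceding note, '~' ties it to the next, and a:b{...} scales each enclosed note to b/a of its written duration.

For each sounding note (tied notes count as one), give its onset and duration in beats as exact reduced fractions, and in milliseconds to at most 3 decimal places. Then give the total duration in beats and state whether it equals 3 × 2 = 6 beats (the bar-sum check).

1) 0.0ms=0b +357.143ms=1/2b
2) 357.143ms=1/2b +357.143ms=1/2b
3) 714.286ms=1b +357.143ms=1/2b
4) 1071.429ms=3/2b +357.143ms=1/2b
5) 1428.571ms=2b +476.19ms=2/3b
6) 1904.762ms=8/3b +476.19ms=2/3b
7) 2380.952ms=10/3b +476.19ms=2/3b
8) 2857.143ms=4b +357.143ms=1/2b
9) 3214.286ms=9/2b +1071.429ms=3/2b
Σ=6b of 6 (84bpm 2/4) — PASS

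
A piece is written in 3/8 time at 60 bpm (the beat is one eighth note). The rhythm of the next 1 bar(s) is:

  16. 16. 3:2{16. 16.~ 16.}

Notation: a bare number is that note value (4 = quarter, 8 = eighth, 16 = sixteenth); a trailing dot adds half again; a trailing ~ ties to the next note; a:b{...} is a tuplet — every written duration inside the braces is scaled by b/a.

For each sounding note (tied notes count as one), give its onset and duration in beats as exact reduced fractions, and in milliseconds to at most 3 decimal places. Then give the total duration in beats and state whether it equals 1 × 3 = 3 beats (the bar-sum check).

1) 0.0ms=0b +750.0ms=3/4b
2) 750.0ms=3/4b +750.0ms=3/4b
3) 1500.0ms=3/2b +500.0ms=1/2b
4) 2000.0ms=2b +1000.0ms=1b
Σ=3b of 3 (60bpm 3/8) — PASS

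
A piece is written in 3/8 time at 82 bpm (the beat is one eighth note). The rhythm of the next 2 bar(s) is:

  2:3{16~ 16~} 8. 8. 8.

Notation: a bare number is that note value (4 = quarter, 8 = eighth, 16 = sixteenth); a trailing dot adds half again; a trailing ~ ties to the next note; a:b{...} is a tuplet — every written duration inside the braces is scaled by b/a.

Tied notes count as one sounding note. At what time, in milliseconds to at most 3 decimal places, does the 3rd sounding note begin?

1. 0.0ms @ 0 + 2195.122ms (3)
2. 2195.122ms @ 3 + 1097.561ms (3/2)
3. 3292.683ms @ 9/2 + 1097.561ms (3/2)

note 3 onset = 9/2b = 3292.683ms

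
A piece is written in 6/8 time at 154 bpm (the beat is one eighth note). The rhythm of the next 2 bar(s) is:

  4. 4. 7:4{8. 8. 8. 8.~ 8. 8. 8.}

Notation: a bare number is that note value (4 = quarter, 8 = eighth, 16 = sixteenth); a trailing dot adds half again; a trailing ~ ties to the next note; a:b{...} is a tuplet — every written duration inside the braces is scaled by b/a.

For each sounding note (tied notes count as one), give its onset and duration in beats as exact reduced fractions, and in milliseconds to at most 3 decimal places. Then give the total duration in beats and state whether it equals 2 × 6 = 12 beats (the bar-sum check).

1) 0.0ms=0b +1168.831ms=3b
2) 1168.831ms=3b +1168.831ms=3b
3) 2337.662ms=6b +333.952ms=6/7b
4) 2671.614ms=48/7b +333.952ms=6/7b
5) 3005.566ms=54/7b +333.952ms=6/7b
6) 3339.518ms=60/7b +667.904ms=12/7b
7) 4007.421ms=72/7b +333.952ms=6/7b
8) 4341.373ms=78/7b +333.952ms=6/7b
Σ=12b of 12 (154bpm 6/8) — PASS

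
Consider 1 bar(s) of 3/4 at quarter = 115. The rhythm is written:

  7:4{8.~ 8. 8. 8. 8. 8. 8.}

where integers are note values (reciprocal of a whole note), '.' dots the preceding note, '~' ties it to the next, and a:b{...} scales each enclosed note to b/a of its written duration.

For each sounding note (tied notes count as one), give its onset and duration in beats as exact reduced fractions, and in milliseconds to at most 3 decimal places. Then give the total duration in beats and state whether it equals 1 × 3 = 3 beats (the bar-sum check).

1) 0.0ms=0b +447.205ms=6/7b
2) 447.205ms=6/7b +223.602ms=3/7b
3) 670.807ms=9/7b +223.602ms=3/7b
4) 894.41ms=12/7b +223.602ms=3/7b
5) 1118.012ms=15/7b +223.602ms=3/7b
6) 1341.615ms=18/7b +223.602ms=3/7b
Σ=3b of 3 (115bpm 3/4) — PASS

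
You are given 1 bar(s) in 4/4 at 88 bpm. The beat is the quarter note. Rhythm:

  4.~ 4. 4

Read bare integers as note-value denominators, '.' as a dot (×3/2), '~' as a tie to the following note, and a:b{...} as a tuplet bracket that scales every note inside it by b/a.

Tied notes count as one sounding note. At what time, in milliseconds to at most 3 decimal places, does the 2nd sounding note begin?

1. 0.0ms @ 0 + 2045.455ms (3)
2. 2045.455ms @ 3 + 681.818ms (1)

note 2 onset = 3b = 2045.455ms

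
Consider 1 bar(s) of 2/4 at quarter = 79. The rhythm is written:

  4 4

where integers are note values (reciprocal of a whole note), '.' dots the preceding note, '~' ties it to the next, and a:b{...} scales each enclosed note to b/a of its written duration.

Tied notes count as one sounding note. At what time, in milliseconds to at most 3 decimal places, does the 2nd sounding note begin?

note 2 onset = 1b = 759.494ms

1. 0.0ms @ 0 + 759.494ms (1)
2. 759.494ms @ 1 + 759.494ms (1)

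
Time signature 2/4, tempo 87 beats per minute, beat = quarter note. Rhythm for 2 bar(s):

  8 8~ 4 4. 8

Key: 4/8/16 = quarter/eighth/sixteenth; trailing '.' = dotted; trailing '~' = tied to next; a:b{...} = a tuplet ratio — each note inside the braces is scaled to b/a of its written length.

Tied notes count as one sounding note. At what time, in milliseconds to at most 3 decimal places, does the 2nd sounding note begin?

note 2 onset = 1/2b = 344.828ms

1. 0.0ms @ 0 + 344.828ms (1/2)
2. 344.828ms @ 1/2 + 1034.483ms (3/2)
3. 1379.31ms @ 2 + 1034.483ms (3/2)
4. 2413.793ms @ 7/2 + 344.828ms (1/2)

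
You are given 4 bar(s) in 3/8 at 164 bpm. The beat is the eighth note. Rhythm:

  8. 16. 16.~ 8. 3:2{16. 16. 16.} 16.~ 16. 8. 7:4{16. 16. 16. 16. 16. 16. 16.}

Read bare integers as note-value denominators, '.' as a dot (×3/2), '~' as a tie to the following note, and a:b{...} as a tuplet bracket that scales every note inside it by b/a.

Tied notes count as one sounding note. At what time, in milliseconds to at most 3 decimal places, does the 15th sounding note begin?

1. 0.0ms @ 0 + 548.78ms (3/2)
2. 548.78ms @ 3/2 + 274.39ms (3/4)
3. 823.171ms @ 9/4 + 823.171ms (9/4)
4. 1646.341ms @ 9/2 + 182.927ms (1/2)
5. 1829.268ms @ 5 + 182.927ms (1/2)
6. 2012.195ms @ 11/2 + 182.927ms (1/2)
7. 2195.122ms @ 6 + 548.78ms (3/2)
8. 2743.902ms @ 15/2 + 548.78ms (3/2)
9. 3292.683ms @ 9 + 156.794ms (3/7)
10. 3449.477ms @ 66/7 + 156.794ms (3/7)
11. 3606.272ms @ 69/7 + 156.794ms (3/7)
12. 3763.066ms @ 72/7 + 156.794ms (3/7)
13. 3919.861ms @ 75/7 + 156.794ms (3/7)
14. 4076.655ms @ 78/7 + 156.794ms (3/7)
15. 4233.449ms @ 81/7 + 156.794ms (3/7)

note 15 onset = 81/7b = 4233.449ms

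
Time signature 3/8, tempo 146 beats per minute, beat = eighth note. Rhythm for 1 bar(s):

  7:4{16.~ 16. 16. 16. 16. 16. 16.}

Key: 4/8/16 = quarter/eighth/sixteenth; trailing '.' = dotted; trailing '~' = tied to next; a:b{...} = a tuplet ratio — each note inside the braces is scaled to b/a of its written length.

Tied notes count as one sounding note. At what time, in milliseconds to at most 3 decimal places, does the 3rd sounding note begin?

1. 0.0ms @ 0 + 352.25ms (6/7)
2. 352.25ms @ 6/7 + 176.125ms (3/7)
3. 528.376ms @ 9/7 + 176.125ms (3/7)
4. 704.501ms @ 12/7 + 176.125ms (3/7)
5. 880.626ms @ 15/7 + 176.125ms (3/7)
6. 1056.751ms @ 18/7 + 176.125ms (3/7)

note 3 onset = 9/7b = 528.376ms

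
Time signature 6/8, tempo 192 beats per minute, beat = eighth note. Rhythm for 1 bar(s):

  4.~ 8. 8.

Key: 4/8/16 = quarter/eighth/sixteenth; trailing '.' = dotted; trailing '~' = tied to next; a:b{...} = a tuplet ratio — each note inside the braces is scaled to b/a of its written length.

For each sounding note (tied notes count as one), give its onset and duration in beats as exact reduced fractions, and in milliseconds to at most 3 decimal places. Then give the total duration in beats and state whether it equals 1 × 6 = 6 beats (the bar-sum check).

1) 0.0ms=0b +1406.25ms=9/2b
2) 1406.25ms=9/2b +468.75ms=3/2b
Σ=6b of 6 (192bpm 6/8) — PASS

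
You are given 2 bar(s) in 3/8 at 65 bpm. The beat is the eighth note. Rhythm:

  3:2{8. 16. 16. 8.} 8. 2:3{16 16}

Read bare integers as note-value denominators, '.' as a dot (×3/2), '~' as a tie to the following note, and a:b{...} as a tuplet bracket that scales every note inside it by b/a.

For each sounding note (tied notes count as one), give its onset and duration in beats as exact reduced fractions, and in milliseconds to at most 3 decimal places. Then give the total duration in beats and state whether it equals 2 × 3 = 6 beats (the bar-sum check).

1) 0.0ms=0b +923.077ms=1b
2) 923.077ms=1b +461.538ms=1/2b
3) 1384.615ms=3/2b +461.538ms=1/2b
4) 1846.154ms=2b +923.077ms=1b
5) 2769.231ms=3b +1384.615ms=3/2b
6) 4153.846ms=9/2b +692.308ms=3/4b
7) 4846.154ms=21/4b +692.308ms=3/4b
Σ=6b of 6 (65bpm 3/8) — PASS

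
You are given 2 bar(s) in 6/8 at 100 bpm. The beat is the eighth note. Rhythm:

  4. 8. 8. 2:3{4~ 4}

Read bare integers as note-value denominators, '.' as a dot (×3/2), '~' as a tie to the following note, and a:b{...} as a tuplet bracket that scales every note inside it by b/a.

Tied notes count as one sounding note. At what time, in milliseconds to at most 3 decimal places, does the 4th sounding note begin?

note 4 onset = 6b = 3600.0ms

1. 0.0ms @ 0 + 1800.0ms (3)
2. 1800.0ms @ 3 + 900.0ms (3/2)
3. 2700.0ms @ 9/2 + 900.0ms (3/2)
4. 3600.0ms @ 6 + 3600.0ms (6)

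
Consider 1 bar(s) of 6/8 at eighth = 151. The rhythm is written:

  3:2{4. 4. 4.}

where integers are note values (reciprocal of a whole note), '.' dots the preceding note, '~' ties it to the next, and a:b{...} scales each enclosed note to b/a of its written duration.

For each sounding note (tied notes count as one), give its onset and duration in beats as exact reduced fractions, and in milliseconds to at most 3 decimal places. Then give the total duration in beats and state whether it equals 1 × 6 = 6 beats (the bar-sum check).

1) 0.0ms=0b +794.702ms=2b
2) 794.702ms=2b +794.702ms=2b
3) 1589.404ms=4b +794.702ms=2b
Σ=6b of 6 (151bpm 6/8) — PASS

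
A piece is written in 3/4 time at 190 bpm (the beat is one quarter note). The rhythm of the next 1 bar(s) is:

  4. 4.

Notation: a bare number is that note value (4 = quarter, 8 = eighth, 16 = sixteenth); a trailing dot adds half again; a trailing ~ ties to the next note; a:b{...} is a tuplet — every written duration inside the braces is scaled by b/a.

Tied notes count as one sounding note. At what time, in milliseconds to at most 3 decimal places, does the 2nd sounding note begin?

1. 0.0ms @ 0 + 473.684ms (3/2)
2. 473.684ms @ 3/2 + 473.684ms (3/2)

note 2 onset = 3/2b = 473.684ms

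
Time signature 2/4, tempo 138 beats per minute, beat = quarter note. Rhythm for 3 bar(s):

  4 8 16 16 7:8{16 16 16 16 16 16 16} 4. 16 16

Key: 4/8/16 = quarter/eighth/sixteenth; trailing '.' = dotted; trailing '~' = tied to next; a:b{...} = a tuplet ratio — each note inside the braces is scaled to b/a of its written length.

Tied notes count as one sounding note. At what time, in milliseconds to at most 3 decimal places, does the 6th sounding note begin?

1. 0.0ms @ 0 + 434.783ms (1)
2. 434.783ms @ 1 + 217.391ms (1/2)
3. 652.174ms @ 3/2 + 108.696ms (1/4)
4. 760.87ms @ 7/4 + 108.696ms (1/4)
5. 869.565ms @ 2 + 124.224ms (2/7)
6. 993.789ms @ 16/7 + 124.224ms (2/7)
7. 1118.012ms @ 18/7 + 124.224ms (2/7)
8. 1242.236ms @ 20/7 + 124.224ms (2/7)
9. 1366.46ms @ 22/7 + 124.224ms (2/7)
10. 1490.683ms @ 24/7 + 124.224ms (2/7)
11. 1614.907ms @ 26/7 + 124.224ms (2/7)
12. 1739.13ms @ 4 + 652.174ms (3/2)
13. 2391.304ms @ 11/2 + 108.696ms (1/4)
14. 2500.0ms @ 23/4 + 108.696ms (1/4)

note 6 onset = 16/7b = 993.789ms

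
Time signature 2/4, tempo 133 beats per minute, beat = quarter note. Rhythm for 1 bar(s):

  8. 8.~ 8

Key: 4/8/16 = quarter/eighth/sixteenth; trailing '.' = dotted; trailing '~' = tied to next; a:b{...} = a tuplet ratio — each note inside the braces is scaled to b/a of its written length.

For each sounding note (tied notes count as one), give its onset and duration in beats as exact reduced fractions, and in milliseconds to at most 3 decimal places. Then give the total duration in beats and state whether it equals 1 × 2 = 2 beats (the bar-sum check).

1) 0.0ms=0b +338.346ms=3/4b
2) 338.346ms=3/4b +563.91ms=5/4b
Σ=2b of 2 (133bpm 2/4) — PASS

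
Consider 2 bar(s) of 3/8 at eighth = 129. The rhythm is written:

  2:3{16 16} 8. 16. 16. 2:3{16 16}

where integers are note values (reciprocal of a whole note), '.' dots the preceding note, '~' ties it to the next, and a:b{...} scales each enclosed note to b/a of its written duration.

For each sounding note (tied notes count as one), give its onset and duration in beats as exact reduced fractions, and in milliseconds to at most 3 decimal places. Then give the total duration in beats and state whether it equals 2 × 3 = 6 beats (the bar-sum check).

1) 0.0ms=0b +348.837ms=3/4b
2) 348.837ms=3/4b +348.837ms=3/4b
3) 697.674ms=3/2b +697.674ms=3/2b
4) 1395.349ms=3b +348.837ms=3/4b
5) 1744.186ms=15/4b +348.837ms=3/4b
6) 2093.023ms=9/2b +348.837ms=3/4b
7) 2441.86ms=21/4b +348.837ms=3/4b
Σ=6b of 6 (129bpm 3/8) — PASS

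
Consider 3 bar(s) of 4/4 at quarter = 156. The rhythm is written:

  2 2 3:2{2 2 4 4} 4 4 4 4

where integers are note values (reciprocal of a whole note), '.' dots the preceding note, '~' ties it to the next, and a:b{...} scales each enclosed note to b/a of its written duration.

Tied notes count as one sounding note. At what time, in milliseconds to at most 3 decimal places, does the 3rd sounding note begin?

1. 0.0ms @ 0 + 769.231ms (2)
2. 769.231ms @ 2 + 769.231ms (2)
3. 1538.462ms @ 4 + 512.821ms (4/3)
4. 2051.282ms @ 16/3 + 512.821ms (4/3)
5. 2564.103ms @ 20/3 + 256.41ms (2/3)
6. 2820.513ms @ 22/3 + 256.41ms (2/3)
7. 3076.923ms @ 8 + 384.615ms (1)
8. 3461.538ms @ 9 + 384.615ms (1)
9. 3846.154ms @ 10 + 384.615ms (1)
10. 4230.769ms @ 11 + 384.615ms (1)

note 3 onset = 4b = 1538.462ms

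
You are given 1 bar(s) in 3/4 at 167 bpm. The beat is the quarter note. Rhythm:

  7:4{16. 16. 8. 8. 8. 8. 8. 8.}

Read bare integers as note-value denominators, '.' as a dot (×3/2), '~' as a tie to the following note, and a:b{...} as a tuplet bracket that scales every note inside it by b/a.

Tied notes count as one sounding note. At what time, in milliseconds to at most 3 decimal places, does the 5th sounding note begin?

note 5 onset = 9/7b = 461.933ms

1. 0.0ms @ 0 + 76.989ms (3/14)
2. 76.989ms @ 3/14 + 76.989ms (3/14)
3. 153.978ms @ 3/7 + 153.978ms (3/7)
4. 307.956ms @ 6/7 + 153.978ms (3/7)
5. 461.933ms @ 9/7 + 153.978ms (3/7)
6. 615.911ms @ 12/7 + 153.978ms (3/7)
7. 769.889ms @ 15/7 + 153.978ms (3/7)
8. 923.867ms @ 18/7 + 153.978ms (3/7)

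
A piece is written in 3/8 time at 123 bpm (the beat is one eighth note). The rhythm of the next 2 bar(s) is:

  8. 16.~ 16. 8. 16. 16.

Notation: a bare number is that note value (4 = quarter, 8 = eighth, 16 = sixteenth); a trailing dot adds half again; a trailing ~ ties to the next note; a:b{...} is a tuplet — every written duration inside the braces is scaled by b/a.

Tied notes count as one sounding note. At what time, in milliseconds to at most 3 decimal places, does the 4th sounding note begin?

1. 0.0ms @ 0 + 731.707ms (3/2)
2. 731.707ms @ 3/2 + 731.707ms (3/2)
3. 1463.415ms @ 3 + 731.707ms (3/2)
4. 2195.122ms @ 9/2 + 365.854ms (3/4)
5. 2560.976ms @ 21/4 + 365.854ms (3/4)

note 4 onset = 9/2b = 2195.122ms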